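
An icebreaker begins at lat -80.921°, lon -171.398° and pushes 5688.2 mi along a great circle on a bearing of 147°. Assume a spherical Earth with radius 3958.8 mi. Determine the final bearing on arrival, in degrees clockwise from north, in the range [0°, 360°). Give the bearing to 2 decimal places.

The arc subtends δ = 5688.2/3958.8 = 1.436850 rad at the centre.
With φ₁ = -80.921° = -1.412338 rad and θ = 147° = 2.565634 rad:
Destination latitude: φ₂ = arcsin( sin φ₁ cos δ + cos φ₁ sin δ cos θ ) = arcsin(-0.263027) = -15.250°.
For the longitude increment, Δλ = atan2( sin θ sin δ cos φ₁, cos δ − sin φ₁ sin φ₂ ) = atan2(0.085172, -0.126185) = 145.982°.
λ₂ = -171.398° + 145.982° = -25.416°.
The forward bearing on arrival equals the back-azimuth from the destination plus 180°.
Back-azimuth from P₂ (-15.25°, -25.42°) to P₁ (-80.92°, -171.40°), with Δλ' = λ₁ − λ₂ = -145.98°: atan2( sin Δλ' cos φ₁ , cos φ₂ sin φ₁ − sin φ₂ cos φ₁ cos Δλ' ) = 185.11°.
Final bearing = (185.11° + 180°) mod 360° = 5.11°.

final bearing 5.11°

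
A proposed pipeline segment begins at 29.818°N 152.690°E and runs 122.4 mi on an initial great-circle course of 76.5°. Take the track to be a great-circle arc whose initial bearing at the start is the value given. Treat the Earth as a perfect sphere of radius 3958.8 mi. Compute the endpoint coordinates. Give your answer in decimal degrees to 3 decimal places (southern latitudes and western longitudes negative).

The arc subtends δ = 122.4/3958.8 = 0.030918 rad at the centre.
Converting: φ₁ = 0.520422 rad, θ = 1.335177 rad.
Destination latitude: φ₂ = arcsin( sin φ₁ cos δ + cos φ₁ sin δ cos θ ) = arcsin(0.503270) = 30.217°.
For the longitude increment, Δλ = atan2( sin θ sin δ cos φ₁, cos δ − sin φ₁ sin φ₂ ) = atan2(0.026080, 0.749273) = 1.993°.
λ₂ = λ₁ + Δλ = 154.683°.

latitude 30.217°, longitude 154.683°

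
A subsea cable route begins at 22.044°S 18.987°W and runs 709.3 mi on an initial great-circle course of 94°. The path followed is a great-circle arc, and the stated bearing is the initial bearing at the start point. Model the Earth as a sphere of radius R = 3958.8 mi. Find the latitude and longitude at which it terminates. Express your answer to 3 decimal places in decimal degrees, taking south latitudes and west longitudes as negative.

latitude -22.385°, longitude -7.902°

Central angle δ = d/R = 0.179170 rad.
Converting: φ₁ = -0.384740 rad, θ = 1.640609 rad.
sin φ₂ = sin φ₁ cos δ + cos φ₁ sin δ cos θ = (-0.375319)(0.983992) + (0.926896)(0.178213)(-0.069756) = -0.380833
φ₂ = asin(-0.380833) = -0.390697 rad = -22.385°.
For the longitude increment, Δλ = atan2( sin θ sin δ cos φ₁, cos δ − sin φ₁ sin φ₂ ) = atan2(0.164783, 0.841058) = 11.085°.
Hence λ₂ = -18.987° + 11.085° = -7.902°.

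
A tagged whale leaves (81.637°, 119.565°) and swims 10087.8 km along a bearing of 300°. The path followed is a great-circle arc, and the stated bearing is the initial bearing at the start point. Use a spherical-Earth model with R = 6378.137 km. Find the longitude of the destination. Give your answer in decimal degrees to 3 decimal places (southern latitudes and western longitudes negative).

longitude -0.249°

δ = 10087.8/6378.137 = 1.581622 rad (90.6202°).
With φ₁ = 81.637° = 1.424834 rad and θ = 300° = 5.235988 rad:
sin φ₂ = sin φ₁ cos δ + cos φ₁ sin δ cos θ = (0.989366)(-0.010825) + (0.145444)(0.999941)(0.500000) = 0.062008
φ₂ = asin(0.062008) = 0.062048 rad = 3.555°.
For the longitude increment, Δλ = atan2( sin θ sin δ cos φ₁, cos δ − sin φ₁ sin φ₂ ) = atan2(-0.125951, -0.072174) = -119.814°.
Hence λ₂ = 119.565° + -119.814° = -0.249°.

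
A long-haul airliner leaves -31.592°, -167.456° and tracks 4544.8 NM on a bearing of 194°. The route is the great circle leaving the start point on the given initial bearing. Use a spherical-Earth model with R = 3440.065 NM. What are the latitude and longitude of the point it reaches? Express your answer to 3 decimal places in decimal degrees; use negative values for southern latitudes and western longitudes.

latitude -68.483°, longitude 52.271°

Central angle δ = d/R = 1.321138 rad.
With φ₁ = -31.592° = -0.551384 rad and θ = 194° = 3.385939 rad:
Applying the spherical law of cosines for sides, sin φ₂ = sin φ₁ cos δ + cos φ₁ sin δ cos θ = -0.930307, so φ₂ = -68.483°.
Then Δλ = atan2(-0.199680, -0.240284) = -2.448223 rad, from sin θ sin δ cos φ₁ over cos δ − sin φ₁ sin φ₂.
λ₂ = -167.456° + -140.273° = -307.729°, normalized to (−180°, 180°] → 52.271°.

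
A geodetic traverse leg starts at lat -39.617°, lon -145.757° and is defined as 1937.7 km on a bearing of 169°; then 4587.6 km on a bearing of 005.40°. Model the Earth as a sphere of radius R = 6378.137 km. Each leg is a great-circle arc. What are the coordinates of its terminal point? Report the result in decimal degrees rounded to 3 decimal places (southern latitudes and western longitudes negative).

latitude -15.465°, longitude -136.120°

Apply the spherical direct solution leg by leg, carrying full precision between legs.
Leg 1: from (-39.617°, -145.757°), δ = 1937.7/6378.137 = 0.303803 rad, θ = 169° → φ = -56.581°, λ = -139.808°.
Leg 2: from (-56.581°, -139.808°), δ = 4587.6/6378.137 = 0.719270 rad, θ = 5.4° → φ = -15.465°, λ = -136.120°.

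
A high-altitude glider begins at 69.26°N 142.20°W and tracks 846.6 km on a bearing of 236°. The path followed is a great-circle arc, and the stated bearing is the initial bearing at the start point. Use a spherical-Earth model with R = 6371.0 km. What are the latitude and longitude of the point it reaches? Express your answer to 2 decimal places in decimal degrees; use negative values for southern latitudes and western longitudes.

δ = 846.6/6371 = 0.132883 rad (7.6137°).
Start latitude φ₁ = 1.208815 rad; initial bearing θ = 4.118977 rad.
Applying the spherical law of cosines for sides, sin φ₂ = sin φ₁ cos δ + cos φ₁ sin δ cos θ = 0.900715, so φ₂ = 64.25°.
Δλ = atan2( sin θ sin δ cos φ₁ , cos δ − sin φ₁ sin φ₂ ) = atan2(-0.038898, 0.148838) = -0.255627 rad = -14.65°.
λ₂ = -142.20° + -14.65° = -156.85°.

latitude 64.25°, longitude -156.85°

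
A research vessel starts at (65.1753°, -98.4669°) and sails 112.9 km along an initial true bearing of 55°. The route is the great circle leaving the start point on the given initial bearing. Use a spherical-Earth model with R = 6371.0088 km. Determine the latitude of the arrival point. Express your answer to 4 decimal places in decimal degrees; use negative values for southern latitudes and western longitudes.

δ = 112.9/6371.0088 = 0.017721 rad (1.0153°).
Start latitude φ₁ = 1.137524 rad; initial bearing θ = 0.959931 rad.
Destination latitude: φ₂ = arcsin( sin φ₁ cos δ + cos φ₁ sin δ cos θ ) = arcsin(0.911721) = 65.7443°.
Then Δλ = atan2(0.006094, 0.172368) = 0.035341 rad, from sin θ sin δ cos φ₁ over cos δ − sin φ₁ sin φ₂.
Hence λ₂ = -98.4669° + 2.0249° = -96.4420°.

latitude 65.7443°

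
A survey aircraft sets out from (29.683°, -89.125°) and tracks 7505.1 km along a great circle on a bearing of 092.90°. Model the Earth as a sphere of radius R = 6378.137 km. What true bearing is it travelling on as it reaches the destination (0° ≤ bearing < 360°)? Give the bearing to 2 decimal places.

final bearing 118.65°

Angular distance δ = d/R = 7505.1 / 6378.137 = 1.176692 rad.
With φ₁ = 29.683° = 0.518066 rad and θ = 92.9° = 1.621411 rad:
Destination latitude: φ₂ = arcsin( sin φ₁ cos δ + cos φ₁ sin δ cos θ ) = arcsin(0.149564) = 8.602°.
For the longitude increment, Δλ = atan2( sin θ sin δ cos φ₁, cos δ − sin φ₁ sin φ₂ ) = atan2(0.801151, 0.309918) = 68.852°.
Hence λ₂ = -89.125° + 68.852° = -20.273°.
The forward bearing on arrival equals the back-azimuth from the destination plus 180°.
Back-azimuth from P₂ (8.60°, -20.27°) to P₁ (29.68°, -89.12°), with Δλ' = λ₁ − λ₂ = -68.85°: atan2( sin Δλ' cos φ₁ , cos φ₂ sin φ₁ − sin φ₂ cos φ₁ cos Δλ' ) = 298.65°.
Final bearing = (298.65° + 180°) mod 360° = 118.65°.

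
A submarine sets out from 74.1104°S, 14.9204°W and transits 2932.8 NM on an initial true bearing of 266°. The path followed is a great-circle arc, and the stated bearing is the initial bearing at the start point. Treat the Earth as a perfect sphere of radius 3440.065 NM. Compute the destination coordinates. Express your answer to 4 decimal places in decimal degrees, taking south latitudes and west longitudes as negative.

Central angle δ = d/R = 0.852542 rad.
Converting: φ₁ = -1.293470 rad, θ = 4.642576 rad.
Destination latitude: φ₂ = arcsin( sin φ₁ cos δ + cos φ₁ sin δ cos θ ) = arcsin(-0.647307) = -40.3389°.
Δλ = atan2( sin θ sin δ cos φ₁ , cos δ − sin φ₁ sin φ₂ ) = atan2(-0.205646, 0.035497) = -1.399868 rad = -80.2065°.
λ₂ = λ₁ + Δλ = -95.1269°.

latitude -40.3389°, longitude -95.1269°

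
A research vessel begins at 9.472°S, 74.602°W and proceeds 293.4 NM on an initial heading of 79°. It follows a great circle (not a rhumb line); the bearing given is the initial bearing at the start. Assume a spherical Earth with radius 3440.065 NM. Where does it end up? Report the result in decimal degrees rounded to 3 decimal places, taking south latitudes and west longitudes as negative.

latitude -8.507°, longitude -69.752°

Central angle δ = d/R = 0.085289 rad.
With φ₁ = -9.472° = -0.165318 rad and θ = 79° = 1.378810 rad:
Applying the spherical law of cosines for sides, sin φ₂ = sin φ₁ cos δ + cos φ₁ sin δ cos θ = -0.147935, so φ₂ = -8.507°.
Then Δλ = atan2(0.082481, 0.972020) = 0.084652 rad, from sin θ sin δ cos φ₁ over cos δ − sin φ₁ sin φ₂.
λ₂ = -74.602° + 4.850° = -69.752°.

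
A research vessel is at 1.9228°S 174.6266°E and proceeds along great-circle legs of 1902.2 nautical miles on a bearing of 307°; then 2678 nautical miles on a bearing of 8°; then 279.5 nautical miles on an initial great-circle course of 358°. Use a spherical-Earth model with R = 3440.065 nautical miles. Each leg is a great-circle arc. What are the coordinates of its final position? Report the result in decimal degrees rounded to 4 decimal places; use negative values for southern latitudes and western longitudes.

latitude 65.1827°, longitude 159.7270°

Apply the spherical direct solution leg by leg, carrying full precision between legs.
Leg 1: from (-1.9228°, 174.6266°), δ = 1902.2/3440.065 = 0.552955 rad, θ = 307° → φ = 16.6991°, λ = 148.6557°.
Leg 2: from (16.6991°, 148.6557°), δ = 2678/3440.065 = 0.778474 rad, θ = 8° → φ = 60.5308°, λ = 160.1137°.
Leg 3: from (60.5308°, 160.1137°), δ = 279.5/3440.065 = 0.081248 rad, θ = 358° → φ = 65.1827°, λ = 159.7270°.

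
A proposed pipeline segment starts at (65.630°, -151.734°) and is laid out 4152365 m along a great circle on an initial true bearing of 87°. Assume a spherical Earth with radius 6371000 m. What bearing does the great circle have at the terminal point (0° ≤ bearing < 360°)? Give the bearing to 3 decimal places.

final bearing 142.415°

The arc subtends δ = 4152365/6371000 = 0.651760 rad at the centre.
Converting: φ₁ = 1.145460 rad, θ = 1.518436 rad.
sin φ₂ = sin φ₁ cos δ + cos φ₁ sin δ cos θ = (0.910900)(0.795017) + (0.412628)(0.606587)(0.052336) = 0.737280
φ₂ = asin(0.737280) = 0.829036 rad = 47.500°.
For the longitude increment, Δλ = atan2( sin θ sin δ cos φ₁, cos δ − sin φ₁ sin φ₂ ) = atan2(0.249951, 0.123429) = 63.719°.
λ₂ = -151.734° + 63.719° = -88.015°.
The forward bearing on arrival equals the back-azimuth from the destination plus 180°.
Back-azimuth from P₂ (47.500°, -88.015°) to P₁ (65.630°, -151.734°), with Δλ' = λ₁ − λ₂ = -63.719°: atan2( sin Δλ' cos φ₁ , cos φ₂ sin φ₁ − sin φ₂ cos φ₁ cos Δλ' ) = 322.415°.
Final bearing = (322.415° + 180°) mod 360° = 142.415°.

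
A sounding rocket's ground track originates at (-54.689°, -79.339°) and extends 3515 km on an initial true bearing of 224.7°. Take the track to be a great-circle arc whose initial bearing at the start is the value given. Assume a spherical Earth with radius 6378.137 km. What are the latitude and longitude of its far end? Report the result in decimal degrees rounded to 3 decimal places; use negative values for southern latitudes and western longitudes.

Angular distance δ = d/R = 3515 / 6378.137 = 0.551101 rad.
Start latitude φ₁ = -0.954503 rad; initial bearing θ = 3.921755 rad.
Destination latitude: φ₂ = arcsin( sin φ₁ cos δ + cos φ₁ sin δ cos θ ) = arcsin(-0.910345) = -65.553°.
Δλ = atan2( sin θ sin δ cos φ₁ , cos δ − sin φ₁ sin φ₂ ) = atan2(-0.212892, 0.109082) = -1.097291 rad = -62.870°.
λ₂ = λ₁ + Δλ = -142.209°.

latitude -65.553°, longitude -142.209°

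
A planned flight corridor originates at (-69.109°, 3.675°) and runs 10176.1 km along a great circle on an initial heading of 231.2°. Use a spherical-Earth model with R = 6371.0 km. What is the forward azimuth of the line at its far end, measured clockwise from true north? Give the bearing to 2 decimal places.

Angular distance δ = d/R = 10176.1 / 6371 = 1.597253 rad.
Start latitude φ₁ = -1.206180 rad; initial bearing θ = 4.035201 rad.
Applying the spherical law of cosines for sides, sin φ₂ = sin φ₁ cos δ + cos φ₁ sin δ cos θ = -0.198649, so φ₂ = -11.458°.
Δλ = atan2( sin θ sin δ cos φ₁ , cos δ − sin φ₁ sin φ₂ ) = atan2(-0.277808, -0.212043) = -2.222738 rad = -127.354°.
λ₂ = 3.675° + -127.354° = -123.679°.
The forward bearing on arrival equals the back-azimuth from the destination plus 180°.
Back-azimuth from P₂ (-11.46°, -123.68°) to P₁ (-69.11°, 3.67°), with Δλ' = λ₁ − λ₂ = 127.35°: atan2( sin Δλ' cos φ₁ , cos φ₂ sin φ₁ − sin φ₂ cos φ₁ cos Δλ' ) = 163.53°.
Final bearing = (163.53° + 180°) mod 360° = 343.53°.

final bearing 343.53°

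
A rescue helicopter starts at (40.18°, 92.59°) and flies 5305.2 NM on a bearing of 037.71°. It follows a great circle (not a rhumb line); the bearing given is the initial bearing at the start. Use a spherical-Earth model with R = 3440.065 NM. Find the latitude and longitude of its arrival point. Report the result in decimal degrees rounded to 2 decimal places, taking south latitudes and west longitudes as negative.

latitude 38.51°, longitude -138.79°

Angular distance δ = d/R = 5305.2 / 3440.065 = 1.542180 rad.
Converting: φ₁ = 0.701273 rad, θ = 0.658164 rad.
Applying the spherical law of cosines for sides, sin φ₂ = sin φ₁ cos δ + cos φ₁ sin δ cos θ = 0.622643, so φ₂ = 38.51°.
Δλ = atan2( sin θ sin δ cos φ₁ , cos δ − sin φ₁ sin φ₂ ) = atan2(0.467134, -0.373111) = 2.244759 rad = 128.62°.
λ₂ = 92.59° + 128.62° = 221.21°, normalized to (−180°, 180°] → -138.79°.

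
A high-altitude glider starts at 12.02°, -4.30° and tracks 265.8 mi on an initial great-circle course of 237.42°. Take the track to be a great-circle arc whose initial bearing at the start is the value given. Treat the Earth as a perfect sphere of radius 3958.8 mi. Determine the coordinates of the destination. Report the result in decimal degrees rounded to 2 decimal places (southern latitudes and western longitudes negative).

δ = 265.8/3958.8 = 0.067142 rad (3.8469°).
With φ₁ = 12.02° = 0.209789 rad and θ = 237.42° = 4.143761 rad:
Applying the spherical law of cosines for sides, sin φ₂ = sin φ₁ cos δ + cos φ₁ sin δ cos θ = 0.172449, so φ₂ = 9.93°.
For the longitude increment, Δλ = atan2( sin θ sin δ cos φ₁, cos δ − sin φ₁ sin φ₂ ) = atan2(-0.055294, 0.961834) = -3.29°.
Hence λ₂ = -4.30° + -3.29° = -7.59°.

latitude 9.93°, longitude -7.59°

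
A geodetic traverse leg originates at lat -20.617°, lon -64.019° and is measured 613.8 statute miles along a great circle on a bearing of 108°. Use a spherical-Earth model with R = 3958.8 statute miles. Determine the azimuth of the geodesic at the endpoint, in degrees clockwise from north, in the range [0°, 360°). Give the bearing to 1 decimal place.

final bearing 104.6°

The arc subtends δ = 613.8/3958.8 = 0.155047 rad at the centre.
With φ₁ = -20.617° = -0.359835 rad and θ = 108° = 1.884956 rad:
sin φ₂ = sin φ₁ cos δ + cos φ₁ sin δ cos θ = (-0.352119)(0.988004) + (0.935955)(0.154427)(-0.309017) = -0.392560
φ₂ = asin(-0.392560) = -0.403413 rad = -23.114°.
Then Δλ = atan2(0.137462, 0.849776) = 0.160374 rad, from sin θ sin δ cos φ₁ over cos δ − sin φ₁ sin φ₂.
λ₂ = -64.019° + 9.189° = -54.830°.
The forward bearing on arrival equals the back-azimuth from the destination plus 180°.
Back-azimuth from P₂ (-23.1°, -54.8°) to P₁ (-20.6°, -64.0°), with Δλ' = λ₁ − λ₂ = -9.2°: atan2( sin Δλ' cos φ₁ , cos φ₂ sin φ₁ − sin φ₂ cos φ₁ cos Δλ' ) = 284.6°.
Final bearing = (284.6° + 180°) mod 360° = 104.6°.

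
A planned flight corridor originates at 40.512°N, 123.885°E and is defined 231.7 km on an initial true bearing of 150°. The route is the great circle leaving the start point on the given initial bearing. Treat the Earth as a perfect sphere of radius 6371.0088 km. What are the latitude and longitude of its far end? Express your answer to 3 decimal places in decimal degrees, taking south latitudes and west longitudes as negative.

The arc subtends δ = 231.7/6371.0088 = 0.036368 rad at the centre.
Start latitude φ₁ = 0.707068 rad; initial bearing θ = 2.617994 rad.
Destination latitude: φ₂ = arcsin( sin φ₁ cos δ + cos φ₁ sin δ cos θ ) = arcsin(0.625238) = 38.700°.
Δλ = atan2( sin θ sin δ cos φ₁ , cos δ − sin φ₁ sin φ₂ ) = atan2(0.013822, 0.593180) = 0.023297 rad = 1.335°.
λ₂ = λ₁ + Δλ = 125.220°.

latitude 38.700°, longitude 125.220°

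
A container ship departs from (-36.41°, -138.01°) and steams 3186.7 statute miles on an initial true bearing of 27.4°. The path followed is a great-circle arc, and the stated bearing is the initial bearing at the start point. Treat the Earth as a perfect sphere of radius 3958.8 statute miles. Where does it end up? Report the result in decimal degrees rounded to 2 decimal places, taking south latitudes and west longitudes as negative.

latitude 5.95°, longitude -118.53°

δ = 3186.7/3958.8 = 0.804966 rad (46.1212°).
With φ₁ = -36.41° = -0.635474 rad and θ = 27.4° = 0.478220 rad:
Applying the spherical law of cosines for sides, sin φ₂ = sin φ₁ cos δ + cos φ₁ sin δ cos θ = 0.103603, so φ₂ = 5.95°.
Δλ = atan2( sin θ sin δ cos φ₁ , cos δ − sin φ₁ sin φ₂ ) = atan2(0.266961, 0.754630) = 0.340024 rad = 19.48°.
λ₂ = -138.01° + 19.48° = -118.53°.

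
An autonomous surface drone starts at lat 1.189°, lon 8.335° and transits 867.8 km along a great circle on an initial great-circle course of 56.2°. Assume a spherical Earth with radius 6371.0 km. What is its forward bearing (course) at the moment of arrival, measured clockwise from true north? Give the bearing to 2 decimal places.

The arc subtends δ = 867.8/6371 = 0.136211 rad at the centre.
With φ₁ = 1.189° = 0.020752 rad and θ = 56.2° = 0.980875 rad:
Destination latitude: φ₂ = arcsin( sin φ₁ cos δ + cos φ₁ sin δ cos θ ) = arcsin(0.096081) = 5.514°.
For the longitude increment, Δλ = atan2( sin θ sin δ cos φ₁, cos δ − sin φ₁ sin φ₂ ) = atan2(0.112815, 0.988744) = 6.509°.
Hence λ₂ = 8.335° + 6.509° = 14.844°.
The forward bearing on arrival equals the back-azimuth from the destination plus 180°.
Back-azimuth from P₂ (5.51°, 14.84°) to P₁ (1.19°, 8.34°), with Δλ' = λ₁ − λ₂ = -6.51°: atan2( sin Δλ' cos φ₁ , cos φ₂ sin φ₁ − sin φ₂ cos φ₁ cos Δλ' ) = 236.58°.
Final bearing = (236.58° + 180°) mod 360° = 56.58°.

final bearing 56.58°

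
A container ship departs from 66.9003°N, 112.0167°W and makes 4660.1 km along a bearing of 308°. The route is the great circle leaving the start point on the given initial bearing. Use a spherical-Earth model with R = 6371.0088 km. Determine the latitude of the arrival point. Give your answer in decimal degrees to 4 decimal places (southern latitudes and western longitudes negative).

δ = 4660.1/6371.0088 = 0.731454 rad (41.9092°).
With φ₁ = 66.9003° = 1.167631 rad and θ = 308° = 5.375614 rad:
Destination latitude: φ₂ = arcsin( sin φ₁ cos δ + cos φ₁ sin δ cos θ ) = arcsin(0.845876) = 57.7659°.
For the longitude increment, Δλ = atan2( sin θ sin δ cos φ₁, cos δ − sin φ₁ sin φ₂ ) = atan2(-0.206506, -0.033853) = -99.3098°.
λ₂ = -112.0167° + -99.3098° = -211.3265°, normalized to (−180°, 180°] → 148.6735°.

latitude 57.7659°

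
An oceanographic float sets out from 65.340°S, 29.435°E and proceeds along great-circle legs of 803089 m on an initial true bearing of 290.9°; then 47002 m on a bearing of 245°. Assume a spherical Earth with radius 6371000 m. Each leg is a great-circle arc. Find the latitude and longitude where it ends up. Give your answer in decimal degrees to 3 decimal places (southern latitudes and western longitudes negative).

latitude -62.168°, longitude 14.131°

Apply the spherical direct solution leg by leg, carrying full precision between legs.
Leg 1: from (-65.340°, 29.435°), δ = 803089/6371000 = 0.126054 rad, θ = 290.9° → φ = -61.991°, λ = 14.952°.
Leg 2: from (-61.991°, 14.952°), δ = 47002/6371000 = 0.007377 rad, θ = 245° → φ = -62.168°, λ = 14.131°.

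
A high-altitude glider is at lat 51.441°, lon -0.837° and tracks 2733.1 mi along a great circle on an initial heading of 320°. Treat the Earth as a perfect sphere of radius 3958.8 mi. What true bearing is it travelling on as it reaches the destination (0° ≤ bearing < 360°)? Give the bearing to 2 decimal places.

Angular distance δ = d/R = 2733.1 / 3958.8 = 0.690386 rad.
Start latitude φ₁ = 0.897815 rad; initial bearing θ = 5.585054 rad.
sin φ₂ = sin φ₁ cos δ + cos φ₁ sin δ cos θ = (0.781967)(0.771000) + (0.623320)(0.636835)(0.766044) = 0.906979
φ₂ = asin(0.906979) = 1.136056 rad = 65.091°.
Δλ = atan2( sin θ sin δ cos φ₁ , cos δ − sin φ₁ sin φ₂ ) = atan2(-0.255156, 0.061773) = -1.333269 rad = -76.391°.
λ₂ = λ₁ + Δλ = -77.228°.
The forward bearing on arrival equals the back-azimuth from the destination plus 180°.
Back-azimuth from P₂ (65.09°, -77.23°) to P₁ (51.44°, -0.84°), with Δλ' = λ₁ − λ₂ = 76.39°: atan2( sin Δλ' cos φ₁ , cos φ₂ sin φ₁ − sin φ₂ cos φ₁ cos Δλ' ) = 72.04°.
Final bearing = (72.04° + 180°) mod 360° = 252.04°.

final bearing 252.04°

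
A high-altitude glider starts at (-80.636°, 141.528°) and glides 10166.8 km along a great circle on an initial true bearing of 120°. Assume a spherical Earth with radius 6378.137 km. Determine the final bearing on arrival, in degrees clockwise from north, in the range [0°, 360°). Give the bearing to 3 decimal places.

The arc subtends δ = 10166.8/6378.137 = 1.594008 rad at the centre.
With φ₁ = -80.636° = -1.407364 rad and θ = 120° = 2.094395 rad:
Applying the spherical law of cosines for sides, sin φ₂ = sin φ₁ cos δ + cos φ₁ sin δ cos θ = -0.058431, so φ₂ = -3.350°.
For the longitude increment, Δλ = atan2( sin θ sin δ cos φ₁, cos δ − sin φ₁ sin φ₂ ) = atan2(0.140870, -0.080862) = 119.857°.
λ₂ = 141.528° + 119.857° = 261.385°, normalized to (−180°, 180°] → -98.615°.
The forward bearing on arrival equals the back-azimuth from the destination plus 180°.
Back-azimuth from P₂ (-3.350°, -98.615°) to P₁ (-80.636°, 141.528°), with Δλ' = λ₁ − λ₂ = 240.143°: atan2( sin Δλ' cos φ₁ , cos φ₂ sin φ₁ − sin φ₂ cos φ₁ cos Δλ' ) = 188.114°.
Final bearing = (188.114° + 180°) mod 360° = 8.114°.

final bearing 8.114°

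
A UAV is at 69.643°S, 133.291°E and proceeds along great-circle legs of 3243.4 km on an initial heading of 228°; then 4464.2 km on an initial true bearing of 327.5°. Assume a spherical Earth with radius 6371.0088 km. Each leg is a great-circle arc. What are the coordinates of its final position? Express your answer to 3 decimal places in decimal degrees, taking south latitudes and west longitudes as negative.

latitude -31.033°, longitude 19.128°

Apply the spherical direct solution leg by leg, carrying full precision between legs.
Leg 1: from (-69.643°, 133.291°), δ = 3243.4/6371.0088 = 0.509087 rad, θ = 228° → φ = -68.765°, λ = 42.975°.
Leg 2: from (-68.765°, 42.975°), δ = 4464.2/6371.0088 = 0.700705 rad, θ = 327.5° → φ = -31.033°, λ = 19.128°.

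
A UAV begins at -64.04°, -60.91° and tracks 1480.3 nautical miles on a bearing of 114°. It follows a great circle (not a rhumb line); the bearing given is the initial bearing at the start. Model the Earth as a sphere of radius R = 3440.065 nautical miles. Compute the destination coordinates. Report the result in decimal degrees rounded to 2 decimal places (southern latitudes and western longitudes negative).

δ = 1480.3/3440.065 = 0.430312 rad (24.6550°).
Start latitude φ₁ = -1.117709 rad; initial bearing θ = 1.989675 rad.
sin φ₂ = sin φ₁ cos δ + cos φ₁ sin δ cos θ = (-0.899100)(0.908836) + (0.437744)(0.417154)(-0.406737) = -0.891407
φ₂ = asin(-0.891407) = -1.100440 rad = -63.05°.
Δλ = atan2( sin θ sin δ cos φ₁ , cos δ − sin φ₁ sin φ₂ ) = atan2(0.166819, 0.107372) = 0.998904 rad = 57.23°.
λ₂ = -60.91° + 57.23° = -3.68°.

latitude -63.05°, longitude -3.68°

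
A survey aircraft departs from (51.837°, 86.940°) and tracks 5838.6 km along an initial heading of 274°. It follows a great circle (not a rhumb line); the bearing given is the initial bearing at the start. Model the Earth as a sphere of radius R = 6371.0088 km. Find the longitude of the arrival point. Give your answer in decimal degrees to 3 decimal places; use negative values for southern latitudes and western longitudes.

Central angle δ = d/R = 0.916433 rad.
Start latitude φ₁ = 0.904726 rad; initial bearing θ = 4.782202 rad.
Destination latitude: φ₂ = arcsin( sin φ₁ cos δ + cos φ₁ sin δ cos θ ) = arcsin(0.512757) = 30.848°.
Δλ = atan2( sin θ sin δ cos φ₁ , cos δ − sin φ₁ sin φ₂ ) = atan2(-0.489070, 0.205496) = -1.173018 rad = -67.209°.
λ₂ = λ₁ + Δλ = 19.731°.

longitude 19.731°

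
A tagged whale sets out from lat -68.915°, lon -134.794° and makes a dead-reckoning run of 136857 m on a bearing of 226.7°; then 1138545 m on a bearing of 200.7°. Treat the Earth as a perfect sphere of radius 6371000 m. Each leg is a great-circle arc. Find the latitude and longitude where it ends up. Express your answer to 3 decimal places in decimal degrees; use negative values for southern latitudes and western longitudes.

Apply the spherical direct solution leg by leg, carrying full precision between legs.
Leg 1: from (-68.915°, -134.794°), δ = 136857/6371000 = 0.021481 rad, θ = 226.7° → φ = -69.740°, λ = -137.381°.
Leg 2: from (-69.740°, -137.381°), δ = 1138545/6371000 = 0.178707 rad, θ = 200.7° → φ = -78.746°, λ = -156.163°.

latitude -78.746°, longitude -156.163°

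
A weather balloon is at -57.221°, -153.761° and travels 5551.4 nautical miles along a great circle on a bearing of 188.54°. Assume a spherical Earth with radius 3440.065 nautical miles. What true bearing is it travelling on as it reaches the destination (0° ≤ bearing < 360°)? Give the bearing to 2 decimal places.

final bearing 354.68°

Angular distance δ = d/R = 5551.4 / 3440.065 = 1.613749 rad.
Start latitude φ₁ = -0.998695 rad; initial bearing θ = 3.290644 rad.
sin φ₂ = sin φ₁ cos δ + cos φ₁ sin δ cos θ = (-0.840765)(-0.042939) + (0.541400)(0.999078)(-0.988912) = -0.498802
φ₂ = asin(-0.498802) = -0.522216 rad = -29.921°.
Then Δλ = atan2(-0.080324, -0.462314) = -2.969567 rad, from sin θ sin δ cos φ₁ over cos δ − sin φ₁ sin φ₂.
λ₂ = -153.761° + -170.144° = -323.905°, normalized to (−180°, 180°] → 36.095°.
The forward bearing on arrival equals the back-azimuth from the destination plus 180°.
Back-azimuth from P₂ (-29.92°, 36.10°) to P₁ (-57.22°, -153.76°), with Δλ' = λ₁ − λ₂ = -189.86°: atan2( sin Δλ' cos φ₁ , cos φ₂ sin φ₁ − sin φ₂ cos φ₁ cos Δλ' ) = 174.68°.
Final bearing = (174.68° + 180°) mod 360° = 354.68°.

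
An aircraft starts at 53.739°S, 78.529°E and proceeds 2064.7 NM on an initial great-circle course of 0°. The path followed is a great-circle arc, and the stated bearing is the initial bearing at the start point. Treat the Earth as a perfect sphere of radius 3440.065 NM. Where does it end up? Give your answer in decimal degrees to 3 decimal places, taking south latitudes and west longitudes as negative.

latitude -19.351°, longitude 78.529°

Angular distance δ = d/R = 2064.7 / 3440.065 = 0.600192 rad.
With φ₁ = -53.739° = -0.937922 rad and θ = 0° = 0.000000 rad:
Destination latitude: φ₂ = arcsin( sin φ₁ cos δ + cos φ₁ sin δ cos θ ) = arcsin(-0.331347) = -19.351°.
Then Δλ = atan2(0.000000, 0.558052) = 0.000000 rad, from sin θ sin δ cos φ₁ over cos δ − sin φ₁ sin φ₂.
Hence λ₂ = 78.529° + 0.000° = 78.529°.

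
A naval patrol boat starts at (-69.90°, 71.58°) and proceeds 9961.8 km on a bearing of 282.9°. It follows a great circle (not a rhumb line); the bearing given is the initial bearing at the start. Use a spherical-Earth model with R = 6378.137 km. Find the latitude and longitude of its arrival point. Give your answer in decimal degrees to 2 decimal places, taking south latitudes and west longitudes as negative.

latitude 3.92°, longitude -6.11°

Central angle δ = d/R = 1.561867 rad.
With φ₁ = -69.90° = -1.219985 rad and θ = 282.9° = 4.937536 rad:
Destination latitude: φ₂ = arcsin( sin φ₁ cos δ + cos φ₁ sin δ cos θ ) = arcsin(0.068333) = 3.92°.
Δλ = atan2( sin θ sin δ cos φ₁ , cos δ − sin φ₁ sin φ₂ ) = atan2(-0.334973, 0.073101) = -1.355935 rad = -77.69°.
λ₂ = λ₁ + Δλ = -6.11°.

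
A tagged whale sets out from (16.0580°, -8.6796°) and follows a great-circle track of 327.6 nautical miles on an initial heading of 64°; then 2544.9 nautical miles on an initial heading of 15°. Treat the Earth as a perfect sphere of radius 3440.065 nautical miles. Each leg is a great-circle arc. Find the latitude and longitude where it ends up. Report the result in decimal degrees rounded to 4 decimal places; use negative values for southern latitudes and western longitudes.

latitude 58.3083°, longitude 15.8848°

Apply the spherical direct solution leg by leg, carrying full precision between legs.
Leg 1: from (16.0580°, -8.6796°), δ = 327.6/3440.065 = 0.095231 rad, θ = 64° → φ = 18.3858°, λ = -3.5125°.
Leg 2: from (18.3858°, -3.5125°), δ = 2544.9/3440.065 = 0.739783 rad, θ = 15° → φ = 58.3083°, λ = 15.8848°.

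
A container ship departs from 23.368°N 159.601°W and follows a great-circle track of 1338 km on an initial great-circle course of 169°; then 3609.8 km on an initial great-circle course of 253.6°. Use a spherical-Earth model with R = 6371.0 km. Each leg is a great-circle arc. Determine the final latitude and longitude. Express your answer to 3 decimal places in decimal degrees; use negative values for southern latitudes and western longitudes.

Apply the spherical direct solution leg by leg, carrying full precision between legs.
Leg 1: from (23.368°, -159.601°), δ = 1338/6371 = 0.210014 rad, θ = 169° → φ = 11.541°, λ = -157.274°.
Leg 2: from (11.541°, -157.274°), δ = 3609.8/6371 = 0.566599 rad, θ = 253.6° → φ = 1.164°, λ = 171.726°.

latitude 1.164°, longitude 171.726°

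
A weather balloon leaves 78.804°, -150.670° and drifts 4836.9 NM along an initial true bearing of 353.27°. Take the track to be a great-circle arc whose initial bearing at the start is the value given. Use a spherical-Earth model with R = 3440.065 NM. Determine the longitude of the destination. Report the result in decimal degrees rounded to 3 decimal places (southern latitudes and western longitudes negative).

longitude 36.422°

The arc subtends δ = 4836.9/3440.065 = 1.406049 rad at the centre.
Converting: φ₁ = 1.375389 rad, θ = 6.165725 rad.
Applying the spherical law of cosines for sides, sin φ₂ = sin φ₁ cos δ + cos φ₁ sin δ cos θ = 0.351099, so φ₂ = 20.555°.
Then Δλ = atan2(-0.022446, -0.180414) = -3.017813 rad, from sin θ sin δ cos φ₁ over cos δ − sin φ₁ sin φ₂.
λ₂ = -150.670° + -172.908° = -323.578°, normalized to (−180°, 180°] → 36.422°.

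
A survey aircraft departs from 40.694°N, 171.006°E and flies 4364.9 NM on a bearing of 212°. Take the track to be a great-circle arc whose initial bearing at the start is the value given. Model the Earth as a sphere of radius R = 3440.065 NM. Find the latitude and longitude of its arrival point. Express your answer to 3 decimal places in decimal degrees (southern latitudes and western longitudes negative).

Angular distance δ = d/R = 4364.9 / 3440.065 = 1.268842 rad.
With φ₁ = 40.694° = 0.710244 rad and θ = 212° = 3.700098 rad:
sin φ₂ = sin φ₁ cos δ + cos φ₁ sin δ cos θ = (0.652019)(0.297386) + (0.758203)(0.954757)(-0.848048) = -0.420000
φ₂ = asin(-0.420000) = -0.433445 rad = -24.835°.
Δλ = atan2( sin θ sin δ cos φ₁ , cos δ − sin φ₁ sin φ₂ ) = atan2(-0.383608, 0.571234) = -0.591371 rad = -33.883°.
λ₂ = 171.006° + -33.883° = 137.123°.

latitude -24.835°, longitude 137.123°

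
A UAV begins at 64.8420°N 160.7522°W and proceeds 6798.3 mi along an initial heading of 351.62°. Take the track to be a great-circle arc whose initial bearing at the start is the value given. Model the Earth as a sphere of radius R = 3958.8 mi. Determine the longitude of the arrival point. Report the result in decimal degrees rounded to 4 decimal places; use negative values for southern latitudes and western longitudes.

The arc subtends δ = 6798.3/3958.8 = 1.717263 rad at the centre.
Start latitude φ₁ = 1.131706 rad; initial bearing θ = 6.136927 rad.
Destination latitude: φ₂ = arcsin( sin φ₁ cos δ + cos φ₁ sin δ cos θ ) = arcsin(0.283975) = 16.4976°.
Δλ = atan2( sin θ sin δ cos φ₁ , cos δ − sin φ₁ sin φ₂ ) = atan2(-0.061292, -0.402980) = -2.990653 rad = -171.3518°.
λ₂ = -160.7522° + -171.3518° = -332.1040°, normalized to (−180°, 180°] → 27.8960°.

longitude 27.8960°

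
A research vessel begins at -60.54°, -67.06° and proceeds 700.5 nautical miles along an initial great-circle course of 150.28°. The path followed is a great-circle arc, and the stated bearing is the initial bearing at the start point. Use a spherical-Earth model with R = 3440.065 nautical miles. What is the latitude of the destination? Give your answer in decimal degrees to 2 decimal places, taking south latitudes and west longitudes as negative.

latitude -69.90°

The arc subtends δ = 700.5/3440.065 = 0.203630 rad at the centre.
With φ₁ = -60.54° = -1.056622 rad and θ = 150.28° = 2.622881 rad:
sin φ₂ = sin φ₁ cos δ + cos φ₁ sin δ cos θ = (-0.870699)(0.979339) + (0.491816)(0.202226)(-0.868459) = -0.939085
φ₂ = asin(-0.939085) = -1.219957 rad = -69.90°.
For the longitude increment, Δλ = atan2( sin θ sin δ cos φ₁, cos δ − sin φ₁ sin φ₂ ) = atan2(0.049307, 0.161679) = 16.96°.
λ₂ = λ₁ + Δλ = -50.10°.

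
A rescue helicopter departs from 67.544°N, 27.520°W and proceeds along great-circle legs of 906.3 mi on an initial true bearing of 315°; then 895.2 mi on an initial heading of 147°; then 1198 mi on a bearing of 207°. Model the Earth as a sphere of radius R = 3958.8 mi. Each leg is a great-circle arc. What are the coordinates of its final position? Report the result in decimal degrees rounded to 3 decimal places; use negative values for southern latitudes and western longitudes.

latitude 46.164°, longitude -59.226°

Apply the spherical direct solution leg by leg, carrying full precision between legs.
Leg 1: from (67.544°, -27.520°), δ = 906.3/3958.8 = 0.228933 rad, θ = 315° → φ = 74.020°, λ = -63.173°.
Leg 2: from (74.020°, -63.173°), δ = 895.2/3958.8 = 0.226129 rad, θ = 147° → φ = 62.265°, λ = -47.961°.
Leg 3: from (62.265°, -47.961°), δ = 1198/3958.8 = 0.302617 rad, θ = 207° → φ = 46.164°, λ = -59.226°.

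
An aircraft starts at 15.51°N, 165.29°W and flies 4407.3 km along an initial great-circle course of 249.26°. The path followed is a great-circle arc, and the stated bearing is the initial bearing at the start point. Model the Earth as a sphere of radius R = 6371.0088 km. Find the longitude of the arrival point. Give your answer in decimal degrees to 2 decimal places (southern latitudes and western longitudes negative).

longitude 158.08°

Central angle δ = d/R = 0.691774 rad.
Start latitude φ₁ = 0.270701 rad; initial bearing θ = 4.350408 rad.
Destination latitude: φ₂ = arcsin( sin φ₁ cos δ + cos φ₁ sin δ cos θ ) = arcsin(-0.011739) = -0.67°.
For the longitude increment, Δλ = atan2( sin θ sin δ cos φ₁, cos δ − sin φ₁ sin φ₂ ) = atan2(-0.574842, 0.773255) = -36.63°.
λ₂ = -165.29° + -36.63° = -201.92°, normalized to (−180°, 180°] → 158.08°.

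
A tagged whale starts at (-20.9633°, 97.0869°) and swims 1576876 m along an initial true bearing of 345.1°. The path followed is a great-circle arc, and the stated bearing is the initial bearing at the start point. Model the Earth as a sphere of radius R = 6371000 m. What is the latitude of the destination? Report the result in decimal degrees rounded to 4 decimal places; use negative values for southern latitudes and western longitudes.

latitude -7.2262°

Central angle δ = d/R = 0.247508 rad.
Converting: φ₁ = -0.365879 rad, θ = 6.023131 rad.
Destination latitude: φ₂ = arcsin( sin φ₁ cos δ + cos φ₁ sin δ cos θ ) = arcsin(-0.125786) = -7.2262°.
Δλ = atan2( sin θ sin δ cos φ₁ , cos δ − sin φ₁ sin φ₂ ) = atan2(-0.058825, 0.924523) = -0.063542 rad = -3.6407°.
λ₂ = 97.0869° + -3.6407° = 93.4462°.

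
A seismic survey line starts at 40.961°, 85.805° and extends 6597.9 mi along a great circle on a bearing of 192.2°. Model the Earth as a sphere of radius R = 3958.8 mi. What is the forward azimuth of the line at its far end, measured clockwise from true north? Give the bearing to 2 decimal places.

Angular distance δ = d/R = 6597.9 / 3958.8 = 1.666641 rad.
Converting: φ₁ = 0.714904 rad, θ = 3.354523 rad.
sin φ₂ = sin φ₁ cos δ + cos φ₁ sin δ cos θ = (0.655545)(-0.095698) + (0.755156)(0.995410)(-0.977416) = -0.797448
φ₂ = asin(-0.797448) = -0.923055 rad = -52.887°.
For the longitude increment, Δλ = atan2( sin θ sin δ cos φ₁, cos δ − sin φ₁ sin φ₂ ) = atan2(-0.158851, 0.427065) = -20.403°.
λ₂ = 85.805° + -20.403° = 65.402°.
The forward bearing on arrival equals the back-azimuth from the destination plus 180°.
Back-azimuth from P₂ (-52.89°, 65.40°) to P₁ (40.96°, 85.81°), with Δλ' = λ₁ − λ₂ = 20.40°: atan2( sin Δλ' cos φ₁ , cos φ₂ sin φ₁ − sin φ₂ cos φ₁ cos Δλ' ) = 15.34°.
Final bearing = (15.34° + 180°) mod 360° = 195.34°.

final bearing 195.34°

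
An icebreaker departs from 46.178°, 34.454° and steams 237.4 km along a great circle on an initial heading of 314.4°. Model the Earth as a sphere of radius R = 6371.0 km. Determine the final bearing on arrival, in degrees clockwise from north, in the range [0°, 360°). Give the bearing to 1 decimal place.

final bearing 312.7°

δ = 237.4/6371 = 0.037263 rad (2.1350°).
With φ₁ = 46.178° = 0.805958 rad and θ = 314.4° = 5.487315 rad:
sin φ₂ = sin φ₁ cos δ + cos φ₁ sin δ cos θ = (0.721494)(0.999306) + (0.692420)(0.037254)(0.699663) = 0.739042
φ₂ = asin(0.739042) = 0.831647 rad = 47.650°.
Δλ = atan2( sin θ sin δ cos φ₁ , cos δ − sin φ₁ sin φ₂ ) = atan2(-0.018430, 0.466091) = -0.039521 rad = -2.264°.
λ₂ = λ₁ + Δλ = 32.190°.
The forward bearing on arrival equals the back-azimuth from the destination plus 180°.
Back-azimuth from P₂ (47.6°, 32.2°) to P₁ (46.2°, 34.5°), with Δλ' = λ₁ − λ₂ = 2.3°: atan2( sin Δλ' cos φ₁ , cos φ₂ sin φ₁ − sin φ₂ cos φ₁ cos Δλ' ) = 132.7°.
Final bearing = (132.7° + 180°) mod 360° = 312.7°.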